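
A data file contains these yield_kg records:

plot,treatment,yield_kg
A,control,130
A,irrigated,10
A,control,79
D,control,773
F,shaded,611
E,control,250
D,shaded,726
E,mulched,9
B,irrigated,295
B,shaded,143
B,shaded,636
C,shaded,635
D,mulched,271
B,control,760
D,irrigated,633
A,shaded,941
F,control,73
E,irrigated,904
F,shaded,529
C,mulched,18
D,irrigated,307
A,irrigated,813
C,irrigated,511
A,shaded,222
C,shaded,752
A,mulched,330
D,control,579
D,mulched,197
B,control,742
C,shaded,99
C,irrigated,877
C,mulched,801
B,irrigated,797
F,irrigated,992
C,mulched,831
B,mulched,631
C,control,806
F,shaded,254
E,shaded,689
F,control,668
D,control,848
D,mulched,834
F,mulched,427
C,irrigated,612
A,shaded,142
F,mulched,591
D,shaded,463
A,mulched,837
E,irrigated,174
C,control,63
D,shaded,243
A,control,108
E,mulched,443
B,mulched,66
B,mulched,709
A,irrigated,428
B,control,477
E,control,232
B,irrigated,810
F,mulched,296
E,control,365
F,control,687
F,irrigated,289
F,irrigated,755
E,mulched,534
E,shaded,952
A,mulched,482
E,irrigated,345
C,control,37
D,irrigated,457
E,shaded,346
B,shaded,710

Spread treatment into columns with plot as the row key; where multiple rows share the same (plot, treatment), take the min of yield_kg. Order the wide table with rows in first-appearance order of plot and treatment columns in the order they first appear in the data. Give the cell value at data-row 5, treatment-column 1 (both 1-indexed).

477

With rows in first-appearance order of plot, row 5 is plot=B. treatment columns in first-appearance order: control, irrigated, shaded, mulched; column 1 is control.
Long rows with plot=B, treatment=control: min(760, 742, 477) = 477.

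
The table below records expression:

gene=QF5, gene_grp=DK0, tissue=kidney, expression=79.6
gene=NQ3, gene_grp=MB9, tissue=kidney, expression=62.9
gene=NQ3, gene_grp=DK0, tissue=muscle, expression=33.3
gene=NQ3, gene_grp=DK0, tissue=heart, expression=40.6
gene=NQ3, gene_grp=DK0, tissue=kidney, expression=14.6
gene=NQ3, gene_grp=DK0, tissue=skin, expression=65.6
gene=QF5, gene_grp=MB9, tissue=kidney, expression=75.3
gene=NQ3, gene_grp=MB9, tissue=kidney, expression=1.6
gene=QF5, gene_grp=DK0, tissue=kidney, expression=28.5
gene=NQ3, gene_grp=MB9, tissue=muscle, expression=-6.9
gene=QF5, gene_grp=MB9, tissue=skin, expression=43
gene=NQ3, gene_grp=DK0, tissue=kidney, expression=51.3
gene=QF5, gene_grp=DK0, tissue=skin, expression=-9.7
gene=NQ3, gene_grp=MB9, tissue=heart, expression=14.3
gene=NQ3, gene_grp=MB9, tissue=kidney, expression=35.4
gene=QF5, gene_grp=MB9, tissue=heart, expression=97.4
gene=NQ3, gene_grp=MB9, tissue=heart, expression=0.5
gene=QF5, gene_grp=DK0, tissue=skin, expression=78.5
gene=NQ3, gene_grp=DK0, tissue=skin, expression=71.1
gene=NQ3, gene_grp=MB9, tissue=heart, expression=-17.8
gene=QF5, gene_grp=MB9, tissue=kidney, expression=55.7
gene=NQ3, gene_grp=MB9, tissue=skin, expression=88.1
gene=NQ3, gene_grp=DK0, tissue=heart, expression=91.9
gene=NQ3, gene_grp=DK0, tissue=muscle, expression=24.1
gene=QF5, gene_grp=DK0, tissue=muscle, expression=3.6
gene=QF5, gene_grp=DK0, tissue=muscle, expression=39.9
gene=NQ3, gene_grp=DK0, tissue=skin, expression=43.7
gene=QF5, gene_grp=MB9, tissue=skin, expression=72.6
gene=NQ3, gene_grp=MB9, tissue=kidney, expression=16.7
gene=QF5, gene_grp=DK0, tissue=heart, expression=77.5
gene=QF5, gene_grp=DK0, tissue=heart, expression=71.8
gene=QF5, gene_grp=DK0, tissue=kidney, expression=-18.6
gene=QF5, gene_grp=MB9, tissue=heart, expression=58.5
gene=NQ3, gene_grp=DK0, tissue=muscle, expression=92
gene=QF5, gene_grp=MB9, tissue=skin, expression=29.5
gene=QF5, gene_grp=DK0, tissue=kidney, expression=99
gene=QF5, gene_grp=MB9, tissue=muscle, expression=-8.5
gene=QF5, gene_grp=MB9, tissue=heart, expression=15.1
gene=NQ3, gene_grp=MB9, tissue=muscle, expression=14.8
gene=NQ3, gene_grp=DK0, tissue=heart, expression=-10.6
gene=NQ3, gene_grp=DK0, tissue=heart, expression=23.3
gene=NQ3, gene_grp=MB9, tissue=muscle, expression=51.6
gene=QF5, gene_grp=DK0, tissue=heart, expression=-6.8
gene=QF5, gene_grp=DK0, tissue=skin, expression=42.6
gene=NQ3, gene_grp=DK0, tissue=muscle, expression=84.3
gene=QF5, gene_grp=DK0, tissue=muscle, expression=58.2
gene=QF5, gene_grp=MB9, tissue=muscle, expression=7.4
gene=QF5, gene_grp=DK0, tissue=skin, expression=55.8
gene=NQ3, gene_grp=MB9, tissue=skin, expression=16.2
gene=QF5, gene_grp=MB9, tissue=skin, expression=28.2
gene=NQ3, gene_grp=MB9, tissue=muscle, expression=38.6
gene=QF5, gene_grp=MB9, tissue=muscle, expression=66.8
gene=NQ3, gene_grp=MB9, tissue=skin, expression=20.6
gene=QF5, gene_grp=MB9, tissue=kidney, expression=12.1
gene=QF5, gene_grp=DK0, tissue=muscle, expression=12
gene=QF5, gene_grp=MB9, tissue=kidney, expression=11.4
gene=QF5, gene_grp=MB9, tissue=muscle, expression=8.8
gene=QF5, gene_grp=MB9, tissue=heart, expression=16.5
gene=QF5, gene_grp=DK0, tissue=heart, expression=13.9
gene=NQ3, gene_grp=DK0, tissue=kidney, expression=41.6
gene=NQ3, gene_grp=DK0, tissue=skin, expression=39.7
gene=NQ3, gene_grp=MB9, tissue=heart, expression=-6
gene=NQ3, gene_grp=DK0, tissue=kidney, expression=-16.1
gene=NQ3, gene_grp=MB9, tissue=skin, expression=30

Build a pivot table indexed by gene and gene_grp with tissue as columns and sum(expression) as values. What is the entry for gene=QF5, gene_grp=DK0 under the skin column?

Rows with gene=QF5, gene_grp=DK0 and tissue=skin: expression values are -9.7, 78.5, 42.6, 55.8.
-9.7 + 78.5 + 42.6 + 55.8 = 167.2.

167.2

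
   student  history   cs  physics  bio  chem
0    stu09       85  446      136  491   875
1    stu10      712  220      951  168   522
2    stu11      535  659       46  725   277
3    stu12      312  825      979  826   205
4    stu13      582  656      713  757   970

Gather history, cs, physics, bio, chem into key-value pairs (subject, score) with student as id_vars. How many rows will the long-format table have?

5 student values × 5 melted columns = 25 rows.

25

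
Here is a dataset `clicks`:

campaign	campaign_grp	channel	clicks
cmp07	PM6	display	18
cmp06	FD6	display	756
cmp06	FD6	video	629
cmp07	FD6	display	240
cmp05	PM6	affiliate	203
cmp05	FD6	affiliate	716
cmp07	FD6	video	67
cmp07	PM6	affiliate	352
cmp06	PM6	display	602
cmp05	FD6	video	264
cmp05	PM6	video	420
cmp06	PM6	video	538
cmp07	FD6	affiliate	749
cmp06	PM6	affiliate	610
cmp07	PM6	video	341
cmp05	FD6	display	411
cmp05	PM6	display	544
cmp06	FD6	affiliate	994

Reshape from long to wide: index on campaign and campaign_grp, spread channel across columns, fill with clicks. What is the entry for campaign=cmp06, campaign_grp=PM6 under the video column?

Wide layout: rows indexed by campaign and campaign_grp, columns are the 3 distinct channel values (display, video, affiliate).
Cell (campaign=cmp06, campaign_grp=PM6, channel=video) draws from the long row where campaign=cmp06, campaign_grp=PM6 and channel=video, which has clicks=538.

538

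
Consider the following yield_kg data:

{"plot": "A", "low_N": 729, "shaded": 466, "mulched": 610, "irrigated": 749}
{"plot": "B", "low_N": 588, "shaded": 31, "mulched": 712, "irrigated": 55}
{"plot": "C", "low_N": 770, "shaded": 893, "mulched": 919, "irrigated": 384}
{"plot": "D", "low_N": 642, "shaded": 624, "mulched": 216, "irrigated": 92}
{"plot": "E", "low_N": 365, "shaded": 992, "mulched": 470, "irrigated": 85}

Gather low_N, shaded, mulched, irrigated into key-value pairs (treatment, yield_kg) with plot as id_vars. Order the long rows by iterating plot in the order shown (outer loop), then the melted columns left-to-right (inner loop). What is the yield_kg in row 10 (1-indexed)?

893

20 rows total (5 × 4). Row 10: index ⌊(10-1)/4⌋ = 2 into plot → C; (10-1) mod 4 = 1 into the melted columns → shaded.
So row 10 is (C, shaded, 893); yield_kg = 893.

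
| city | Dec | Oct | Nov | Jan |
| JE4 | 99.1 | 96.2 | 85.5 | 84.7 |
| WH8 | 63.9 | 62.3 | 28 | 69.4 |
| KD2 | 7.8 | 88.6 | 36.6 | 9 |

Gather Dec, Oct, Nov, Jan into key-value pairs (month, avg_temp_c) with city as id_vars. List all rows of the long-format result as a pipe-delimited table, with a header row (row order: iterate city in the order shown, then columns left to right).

| city | month | avg_temp_c |
| JE4 | Dec | 99.1 |
| JE4 | Oct | 96.2 |
| JE4 | Nov | 85.5 |
| JE4 | Jan | 84.7 |
| WH8 | Dec | 63.9 |
| WH8 | Oct | 62.3 |
| WH8 | Nov | 28 |
| WH8 | Jan | 69.4 |
| KD2 | Dec | 7.8 |
| KD2 | Oct | 88.6 |
| KD2 | Nov | 36.6 |
| KD2 | Jan | 9 |

Each (city, column) pair becomes one row: 3 × 4 = 12 rows.
For example, (JE4, Dec) → avg_temp_c=99.1.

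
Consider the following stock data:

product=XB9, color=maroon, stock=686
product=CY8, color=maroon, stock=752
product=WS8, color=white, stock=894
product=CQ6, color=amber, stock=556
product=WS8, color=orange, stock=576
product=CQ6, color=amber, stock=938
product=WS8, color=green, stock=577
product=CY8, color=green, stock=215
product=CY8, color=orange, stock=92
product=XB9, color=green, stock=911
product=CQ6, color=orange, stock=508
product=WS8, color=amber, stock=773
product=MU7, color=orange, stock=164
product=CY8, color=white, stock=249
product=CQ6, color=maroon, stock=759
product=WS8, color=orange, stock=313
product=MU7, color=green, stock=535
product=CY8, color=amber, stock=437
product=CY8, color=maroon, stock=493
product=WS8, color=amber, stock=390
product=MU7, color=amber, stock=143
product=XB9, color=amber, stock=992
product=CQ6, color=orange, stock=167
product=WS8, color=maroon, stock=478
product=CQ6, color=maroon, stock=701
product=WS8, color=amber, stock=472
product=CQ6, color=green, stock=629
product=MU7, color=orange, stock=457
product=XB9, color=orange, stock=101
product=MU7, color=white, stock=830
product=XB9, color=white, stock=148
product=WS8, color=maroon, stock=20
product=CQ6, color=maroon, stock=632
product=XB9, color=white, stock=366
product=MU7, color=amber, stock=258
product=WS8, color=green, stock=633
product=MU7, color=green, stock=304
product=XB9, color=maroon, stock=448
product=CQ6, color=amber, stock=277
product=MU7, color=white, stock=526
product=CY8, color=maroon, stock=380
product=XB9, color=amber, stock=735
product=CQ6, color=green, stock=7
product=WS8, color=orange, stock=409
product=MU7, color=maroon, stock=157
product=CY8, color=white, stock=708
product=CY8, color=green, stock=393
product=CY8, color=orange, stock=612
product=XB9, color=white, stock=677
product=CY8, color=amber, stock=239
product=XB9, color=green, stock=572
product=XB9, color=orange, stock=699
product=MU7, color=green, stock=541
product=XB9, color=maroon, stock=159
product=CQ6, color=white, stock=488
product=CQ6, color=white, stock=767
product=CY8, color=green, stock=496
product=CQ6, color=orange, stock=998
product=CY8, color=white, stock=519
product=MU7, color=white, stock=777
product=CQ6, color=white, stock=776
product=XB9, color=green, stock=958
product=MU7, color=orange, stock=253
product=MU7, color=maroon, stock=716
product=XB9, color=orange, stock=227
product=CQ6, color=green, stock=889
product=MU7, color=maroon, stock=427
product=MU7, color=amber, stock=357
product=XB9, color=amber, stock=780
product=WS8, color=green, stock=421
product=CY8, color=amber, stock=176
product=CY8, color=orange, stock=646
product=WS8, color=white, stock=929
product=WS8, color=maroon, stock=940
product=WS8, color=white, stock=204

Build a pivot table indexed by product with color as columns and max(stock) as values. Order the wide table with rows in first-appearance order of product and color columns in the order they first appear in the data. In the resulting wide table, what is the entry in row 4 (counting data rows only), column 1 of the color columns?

759

With rows in first-appearance order of product, row 4 is product=CQ6. color columns in first-appearance order: maroon, white, amber, orange, green; column 1 is maroon.
Long rows with product=CQ6, color=maroon: max(759, 701, 632) = 759.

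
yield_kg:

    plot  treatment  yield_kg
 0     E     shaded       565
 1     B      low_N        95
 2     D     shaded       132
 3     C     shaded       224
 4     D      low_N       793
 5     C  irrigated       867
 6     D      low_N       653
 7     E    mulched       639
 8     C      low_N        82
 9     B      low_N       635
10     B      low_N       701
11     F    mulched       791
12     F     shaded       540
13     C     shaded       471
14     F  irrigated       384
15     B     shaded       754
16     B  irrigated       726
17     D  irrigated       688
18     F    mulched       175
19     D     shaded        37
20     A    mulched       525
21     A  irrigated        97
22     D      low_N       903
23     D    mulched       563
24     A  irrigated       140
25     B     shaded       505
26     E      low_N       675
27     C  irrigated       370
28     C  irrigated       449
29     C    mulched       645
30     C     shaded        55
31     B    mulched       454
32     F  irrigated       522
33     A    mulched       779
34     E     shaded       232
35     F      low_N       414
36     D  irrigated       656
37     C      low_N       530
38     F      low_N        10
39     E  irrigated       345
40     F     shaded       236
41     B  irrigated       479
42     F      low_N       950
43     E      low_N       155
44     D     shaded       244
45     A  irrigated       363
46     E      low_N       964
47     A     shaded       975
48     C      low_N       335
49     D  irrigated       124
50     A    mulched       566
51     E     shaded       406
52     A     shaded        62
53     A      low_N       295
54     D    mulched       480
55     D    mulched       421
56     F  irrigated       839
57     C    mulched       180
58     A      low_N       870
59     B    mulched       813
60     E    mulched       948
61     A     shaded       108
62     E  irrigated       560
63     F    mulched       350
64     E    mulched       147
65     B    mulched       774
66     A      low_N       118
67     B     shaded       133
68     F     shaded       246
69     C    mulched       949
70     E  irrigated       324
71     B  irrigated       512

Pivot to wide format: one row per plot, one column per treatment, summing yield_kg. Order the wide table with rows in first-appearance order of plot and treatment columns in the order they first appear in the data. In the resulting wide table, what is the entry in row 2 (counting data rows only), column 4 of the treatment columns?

With rows in first-appearance order of plot, row 2 is plot=B. treatment columns in first-appearance order: shaded, low_N, irrigated, mulched; column 4 is mulched.
Long rows with plot=B, treatment=mulched: 454 + 813 + 774 = 2041.

2041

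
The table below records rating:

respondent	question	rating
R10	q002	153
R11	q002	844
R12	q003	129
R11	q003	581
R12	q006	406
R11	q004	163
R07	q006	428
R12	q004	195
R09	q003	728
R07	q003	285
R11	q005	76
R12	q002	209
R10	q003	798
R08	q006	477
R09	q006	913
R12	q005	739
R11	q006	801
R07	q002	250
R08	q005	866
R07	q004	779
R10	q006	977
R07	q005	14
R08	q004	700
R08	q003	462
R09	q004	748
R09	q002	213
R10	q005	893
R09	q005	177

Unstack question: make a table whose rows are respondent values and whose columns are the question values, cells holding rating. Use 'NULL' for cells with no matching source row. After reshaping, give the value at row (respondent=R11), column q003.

581

The long row with respondent=R11, question=q003 has rating=581.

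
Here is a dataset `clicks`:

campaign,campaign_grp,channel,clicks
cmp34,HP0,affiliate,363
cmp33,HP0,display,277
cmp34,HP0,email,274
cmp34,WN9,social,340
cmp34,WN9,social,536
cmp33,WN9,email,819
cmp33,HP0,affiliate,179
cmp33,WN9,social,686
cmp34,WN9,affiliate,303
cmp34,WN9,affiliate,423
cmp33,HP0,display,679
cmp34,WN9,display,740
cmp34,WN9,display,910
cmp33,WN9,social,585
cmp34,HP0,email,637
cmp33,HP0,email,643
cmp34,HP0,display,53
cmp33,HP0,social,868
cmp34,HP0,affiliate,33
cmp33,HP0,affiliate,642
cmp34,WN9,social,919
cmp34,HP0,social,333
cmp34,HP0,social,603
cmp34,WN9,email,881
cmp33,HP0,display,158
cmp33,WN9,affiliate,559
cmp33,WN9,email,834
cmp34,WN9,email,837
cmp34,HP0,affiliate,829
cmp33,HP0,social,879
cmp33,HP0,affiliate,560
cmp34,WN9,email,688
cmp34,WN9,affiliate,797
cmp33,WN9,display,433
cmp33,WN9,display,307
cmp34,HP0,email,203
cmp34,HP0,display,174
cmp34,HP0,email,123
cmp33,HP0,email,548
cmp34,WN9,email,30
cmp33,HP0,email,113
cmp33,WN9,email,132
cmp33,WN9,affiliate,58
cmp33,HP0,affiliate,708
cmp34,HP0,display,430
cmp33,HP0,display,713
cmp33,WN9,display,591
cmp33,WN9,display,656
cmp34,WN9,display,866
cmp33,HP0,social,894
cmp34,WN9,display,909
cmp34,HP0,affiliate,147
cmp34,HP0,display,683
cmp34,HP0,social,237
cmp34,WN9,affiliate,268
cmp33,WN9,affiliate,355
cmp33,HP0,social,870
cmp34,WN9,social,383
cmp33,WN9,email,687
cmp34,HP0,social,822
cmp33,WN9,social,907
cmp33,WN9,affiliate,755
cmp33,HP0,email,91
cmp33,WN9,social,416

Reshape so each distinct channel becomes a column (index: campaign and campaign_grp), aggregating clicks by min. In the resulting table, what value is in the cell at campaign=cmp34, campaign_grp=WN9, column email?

30

Rows with campaign=cmp34, campaign_grp=WN9 and channel=email: clicks values are 881, 837, 688, 30.
min(881, 837, 688, 30) = 30.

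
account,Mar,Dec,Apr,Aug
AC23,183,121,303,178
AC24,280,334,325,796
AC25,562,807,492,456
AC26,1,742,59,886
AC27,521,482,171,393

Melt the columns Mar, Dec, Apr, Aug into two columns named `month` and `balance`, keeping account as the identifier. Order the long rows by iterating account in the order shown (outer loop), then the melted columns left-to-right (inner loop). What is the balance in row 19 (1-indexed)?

20 rows total (5 × 4). Row 19: index ⌊(19-1)/4⌋ = 4 into account → AC27; (19-1) mod 4 = 2 into the melted columns → Apr.
So row 19 is (AC27, Apr, 171); balance = 171.

171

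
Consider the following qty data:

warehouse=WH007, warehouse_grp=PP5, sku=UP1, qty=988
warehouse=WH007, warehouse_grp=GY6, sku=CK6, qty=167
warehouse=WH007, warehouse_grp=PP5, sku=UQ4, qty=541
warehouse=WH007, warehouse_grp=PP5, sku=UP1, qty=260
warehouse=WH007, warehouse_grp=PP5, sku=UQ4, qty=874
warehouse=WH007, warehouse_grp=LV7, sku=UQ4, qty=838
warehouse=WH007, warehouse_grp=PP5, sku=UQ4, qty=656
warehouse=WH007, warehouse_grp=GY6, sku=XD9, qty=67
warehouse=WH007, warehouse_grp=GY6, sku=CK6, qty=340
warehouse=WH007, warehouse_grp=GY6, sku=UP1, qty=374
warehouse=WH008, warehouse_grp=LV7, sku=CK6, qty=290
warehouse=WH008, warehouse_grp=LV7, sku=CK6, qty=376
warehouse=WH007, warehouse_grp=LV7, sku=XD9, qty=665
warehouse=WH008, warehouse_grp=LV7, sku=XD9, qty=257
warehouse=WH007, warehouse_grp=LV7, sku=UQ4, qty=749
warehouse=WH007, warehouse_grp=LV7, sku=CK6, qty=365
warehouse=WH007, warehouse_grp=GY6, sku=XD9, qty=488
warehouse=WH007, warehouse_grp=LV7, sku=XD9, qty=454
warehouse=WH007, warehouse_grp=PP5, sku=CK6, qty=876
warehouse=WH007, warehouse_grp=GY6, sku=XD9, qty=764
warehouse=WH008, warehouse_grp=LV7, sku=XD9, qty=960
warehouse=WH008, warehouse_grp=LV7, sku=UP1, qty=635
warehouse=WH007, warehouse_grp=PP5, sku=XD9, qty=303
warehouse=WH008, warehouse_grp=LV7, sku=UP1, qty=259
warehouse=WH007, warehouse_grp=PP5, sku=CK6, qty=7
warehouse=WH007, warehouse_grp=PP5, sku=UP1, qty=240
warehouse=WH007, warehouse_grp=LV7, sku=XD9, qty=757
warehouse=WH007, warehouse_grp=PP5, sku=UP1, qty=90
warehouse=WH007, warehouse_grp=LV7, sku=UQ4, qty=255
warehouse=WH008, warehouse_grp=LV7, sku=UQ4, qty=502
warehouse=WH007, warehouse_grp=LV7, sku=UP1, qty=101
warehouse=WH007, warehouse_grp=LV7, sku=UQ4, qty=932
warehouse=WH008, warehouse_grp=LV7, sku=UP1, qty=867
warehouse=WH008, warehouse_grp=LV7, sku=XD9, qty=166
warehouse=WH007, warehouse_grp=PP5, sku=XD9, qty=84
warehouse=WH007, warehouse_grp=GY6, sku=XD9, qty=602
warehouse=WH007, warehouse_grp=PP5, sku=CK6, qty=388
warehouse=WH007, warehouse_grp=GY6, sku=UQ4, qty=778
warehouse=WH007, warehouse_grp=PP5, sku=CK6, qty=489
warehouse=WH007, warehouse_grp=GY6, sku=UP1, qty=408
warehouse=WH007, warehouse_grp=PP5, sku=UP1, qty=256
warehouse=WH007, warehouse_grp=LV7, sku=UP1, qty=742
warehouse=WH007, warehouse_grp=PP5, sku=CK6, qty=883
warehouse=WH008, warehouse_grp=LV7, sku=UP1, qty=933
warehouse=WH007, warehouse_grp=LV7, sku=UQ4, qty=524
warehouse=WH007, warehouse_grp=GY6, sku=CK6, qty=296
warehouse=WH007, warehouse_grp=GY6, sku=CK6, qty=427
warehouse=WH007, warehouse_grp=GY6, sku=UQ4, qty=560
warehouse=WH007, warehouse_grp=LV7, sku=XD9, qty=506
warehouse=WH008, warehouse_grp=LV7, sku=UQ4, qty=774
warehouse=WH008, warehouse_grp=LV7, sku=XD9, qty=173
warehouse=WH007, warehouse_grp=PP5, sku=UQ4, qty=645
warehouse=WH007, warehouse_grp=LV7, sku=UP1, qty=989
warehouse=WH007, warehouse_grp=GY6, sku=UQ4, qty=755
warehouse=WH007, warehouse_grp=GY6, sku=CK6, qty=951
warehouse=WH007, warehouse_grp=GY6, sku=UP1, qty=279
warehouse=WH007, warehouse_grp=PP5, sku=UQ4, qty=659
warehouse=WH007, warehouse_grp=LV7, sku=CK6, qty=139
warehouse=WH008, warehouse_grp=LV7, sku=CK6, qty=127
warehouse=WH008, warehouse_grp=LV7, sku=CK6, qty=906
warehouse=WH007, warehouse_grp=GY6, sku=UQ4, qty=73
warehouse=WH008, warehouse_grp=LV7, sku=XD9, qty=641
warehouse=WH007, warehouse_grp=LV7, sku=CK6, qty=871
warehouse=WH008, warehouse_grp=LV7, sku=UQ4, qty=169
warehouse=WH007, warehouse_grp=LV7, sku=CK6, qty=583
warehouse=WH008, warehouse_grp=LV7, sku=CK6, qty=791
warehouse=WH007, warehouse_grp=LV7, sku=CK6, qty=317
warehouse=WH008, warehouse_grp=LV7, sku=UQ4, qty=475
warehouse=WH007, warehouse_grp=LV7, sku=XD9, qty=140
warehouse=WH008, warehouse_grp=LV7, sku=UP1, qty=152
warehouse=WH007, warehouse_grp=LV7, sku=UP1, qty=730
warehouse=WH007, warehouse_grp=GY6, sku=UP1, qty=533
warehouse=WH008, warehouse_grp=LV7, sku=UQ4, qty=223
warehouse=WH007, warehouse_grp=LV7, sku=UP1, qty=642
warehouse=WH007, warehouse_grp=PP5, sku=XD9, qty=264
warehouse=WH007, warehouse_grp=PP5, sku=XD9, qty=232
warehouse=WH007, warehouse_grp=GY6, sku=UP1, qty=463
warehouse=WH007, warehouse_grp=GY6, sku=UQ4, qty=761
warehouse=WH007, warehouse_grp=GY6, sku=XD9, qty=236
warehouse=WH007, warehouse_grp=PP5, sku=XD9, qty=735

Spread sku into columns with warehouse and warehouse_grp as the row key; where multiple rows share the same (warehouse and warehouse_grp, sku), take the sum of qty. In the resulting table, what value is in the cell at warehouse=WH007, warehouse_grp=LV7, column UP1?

3204

Rows with warehouse=WH007, warehouse_grp=LV7 and sku=UP1: qty values are 101, 742, 989, 730, 642.
101 + 742 + 989 + 730 + 642 = 3204.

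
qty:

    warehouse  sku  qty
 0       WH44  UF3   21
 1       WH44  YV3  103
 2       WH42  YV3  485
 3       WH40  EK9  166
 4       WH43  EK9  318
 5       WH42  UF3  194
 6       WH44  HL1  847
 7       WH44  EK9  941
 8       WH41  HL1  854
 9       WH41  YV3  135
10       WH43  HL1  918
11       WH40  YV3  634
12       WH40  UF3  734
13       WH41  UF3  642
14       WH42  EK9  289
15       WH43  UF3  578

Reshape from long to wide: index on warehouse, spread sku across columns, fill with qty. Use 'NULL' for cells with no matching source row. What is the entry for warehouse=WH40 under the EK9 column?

The long row with warehouse=WH40, sku=EK9 has qty=166.

166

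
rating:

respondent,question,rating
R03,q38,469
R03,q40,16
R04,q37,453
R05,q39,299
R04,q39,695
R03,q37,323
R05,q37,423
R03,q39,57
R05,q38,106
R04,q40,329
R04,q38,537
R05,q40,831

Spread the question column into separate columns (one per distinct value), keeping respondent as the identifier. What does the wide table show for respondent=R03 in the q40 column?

16

Wide layout: rows indexed by respondent, columns are the 4 distinct question values (q38, q40, q37, q39).
Cell (respondent=R03, question=q40) draws from the long row where respondent=R03 and question=q40, which has rating=16.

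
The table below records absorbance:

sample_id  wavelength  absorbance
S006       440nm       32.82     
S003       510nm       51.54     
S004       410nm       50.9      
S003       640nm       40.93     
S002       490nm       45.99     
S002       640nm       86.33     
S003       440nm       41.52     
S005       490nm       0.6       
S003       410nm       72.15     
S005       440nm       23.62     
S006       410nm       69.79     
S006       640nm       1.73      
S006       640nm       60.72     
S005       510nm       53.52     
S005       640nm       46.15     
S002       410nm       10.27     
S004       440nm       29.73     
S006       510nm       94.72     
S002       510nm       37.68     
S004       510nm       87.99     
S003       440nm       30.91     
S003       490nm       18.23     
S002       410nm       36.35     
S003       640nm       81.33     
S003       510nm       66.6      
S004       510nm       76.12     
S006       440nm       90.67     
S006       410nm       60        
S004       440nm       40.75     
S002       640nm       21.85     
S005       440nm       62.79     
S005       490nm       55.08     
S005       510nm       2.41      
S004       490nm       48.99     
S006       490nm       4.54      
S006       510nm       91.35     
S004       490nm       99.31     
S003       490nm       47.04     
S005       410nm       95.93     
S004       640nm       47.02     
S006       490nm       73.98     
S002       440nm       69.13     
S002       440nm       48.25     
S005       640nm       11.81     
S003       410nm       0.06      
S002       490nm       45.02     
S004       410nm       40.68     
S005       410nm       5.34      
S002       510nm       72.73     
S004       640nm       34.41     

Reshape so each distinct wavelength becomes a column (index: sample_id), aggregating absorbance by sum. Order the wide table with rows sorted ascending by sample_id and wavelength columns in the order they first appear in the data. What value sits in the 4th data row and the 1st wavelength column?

86.41

With rows sorted ascending by sample_id, row 4 is sample_id=S005. wavelength columns in first-appearance order: 440nm, 510nm, 410nm, 640nm, 490nm; column 1 is 440nm.
Long rows with sample_id=S005, wavelength=440nm: 23.62 + 62.79 = 86.41.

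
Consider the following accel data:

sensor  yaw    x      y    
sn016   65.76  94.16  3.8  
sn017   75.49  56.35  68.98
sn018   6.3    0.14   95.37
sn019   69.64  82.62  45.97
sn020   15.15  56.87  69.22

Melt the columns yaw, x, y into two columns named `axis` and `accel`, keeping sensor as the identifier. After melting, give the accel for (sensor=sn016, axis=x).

Unpivoting turns each (sensor, wide-column) pair into one long row.
The wide cell at row sn016, column x holds 94.16, so the long row (sn016, x) has accel=94.16.

94.16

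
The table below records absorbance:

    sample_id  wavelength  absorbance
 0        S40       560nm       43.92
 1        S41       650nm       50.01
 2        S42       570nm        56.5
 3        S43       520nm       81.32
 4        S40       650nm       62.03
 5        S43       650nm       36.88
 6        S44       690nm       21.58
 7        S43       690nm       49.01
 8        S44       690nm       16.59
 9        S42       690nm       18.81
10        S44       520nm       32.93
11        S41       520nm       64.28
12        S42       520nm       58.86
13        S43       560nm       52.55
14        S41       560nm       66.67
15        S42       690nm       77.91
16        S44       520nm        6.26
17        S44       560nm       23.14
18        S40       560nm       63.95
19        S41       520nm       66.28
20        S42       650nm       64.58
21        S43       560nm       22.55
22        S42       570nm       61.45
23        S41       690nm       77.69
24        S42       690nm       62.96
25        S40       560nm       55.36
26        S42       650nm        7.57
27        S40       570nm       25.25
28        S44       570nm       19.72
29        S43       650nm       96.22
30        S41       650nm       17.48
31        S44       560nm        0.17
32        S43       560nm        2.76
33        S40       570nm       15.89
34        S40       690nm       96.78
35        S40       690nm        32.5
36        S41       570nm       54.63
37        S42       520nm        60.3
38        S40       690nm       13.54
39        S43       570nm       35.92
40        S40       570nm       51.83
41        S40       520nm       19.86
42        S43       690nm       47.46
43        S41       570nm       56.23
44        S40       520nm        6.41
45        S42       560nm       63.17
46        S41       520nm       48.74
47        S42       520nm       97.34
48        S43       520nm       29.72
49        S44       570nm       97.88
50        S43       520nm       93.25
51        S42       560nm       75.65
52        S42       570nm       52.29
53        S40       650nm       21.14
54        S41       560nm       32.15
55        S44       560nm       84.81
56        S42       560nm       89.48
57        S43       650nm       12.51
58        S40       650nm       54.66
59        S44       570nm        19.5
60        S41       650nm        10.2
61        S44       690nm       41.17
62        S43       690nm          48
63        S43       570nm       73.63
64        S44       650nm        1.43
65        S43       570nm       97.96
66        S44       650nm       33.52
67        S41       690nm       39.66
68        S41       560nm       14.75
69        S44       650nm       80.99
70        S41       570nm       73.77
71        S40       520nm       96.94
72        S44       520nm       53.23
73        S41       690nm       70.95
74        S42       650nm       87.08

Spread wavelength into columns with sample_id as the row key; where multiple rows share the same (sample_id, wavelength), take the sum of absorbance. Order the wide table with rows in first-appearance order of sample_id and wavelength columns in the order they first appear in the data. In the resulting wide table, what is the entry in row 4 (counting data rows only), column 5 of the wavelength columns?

144.47

With rows in first-appearance order of sample_id, row 4 is sample_id=S43. wavelength columns in first-appearance order: 560nm, 650nm, 570nm, 520nm, 690nm; column 5 is 690nm.
Long rows with sample_id=S43, wavelength=690nm: 49.01 + 47.46 + 48 = 144.47.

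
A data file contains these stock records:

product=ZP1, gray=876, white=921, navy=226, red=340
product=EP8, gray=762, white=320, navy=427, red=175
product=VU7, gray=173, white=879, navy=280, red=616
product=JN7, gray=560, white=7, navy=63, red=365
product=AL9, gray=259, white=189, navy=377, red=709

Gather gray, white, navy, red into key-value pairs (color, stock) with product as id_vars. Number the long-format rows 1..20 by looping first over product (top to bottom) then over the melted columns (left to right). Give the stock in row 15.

63

20 rows total (5 × 4). Row 15: index ⌊(15-1)/4⌋ = 3 into product → JN7; (15-1) mod 4 = 2 into the melted columns → navy.
So row 15 is (JN7, navy, 63); stock = 63.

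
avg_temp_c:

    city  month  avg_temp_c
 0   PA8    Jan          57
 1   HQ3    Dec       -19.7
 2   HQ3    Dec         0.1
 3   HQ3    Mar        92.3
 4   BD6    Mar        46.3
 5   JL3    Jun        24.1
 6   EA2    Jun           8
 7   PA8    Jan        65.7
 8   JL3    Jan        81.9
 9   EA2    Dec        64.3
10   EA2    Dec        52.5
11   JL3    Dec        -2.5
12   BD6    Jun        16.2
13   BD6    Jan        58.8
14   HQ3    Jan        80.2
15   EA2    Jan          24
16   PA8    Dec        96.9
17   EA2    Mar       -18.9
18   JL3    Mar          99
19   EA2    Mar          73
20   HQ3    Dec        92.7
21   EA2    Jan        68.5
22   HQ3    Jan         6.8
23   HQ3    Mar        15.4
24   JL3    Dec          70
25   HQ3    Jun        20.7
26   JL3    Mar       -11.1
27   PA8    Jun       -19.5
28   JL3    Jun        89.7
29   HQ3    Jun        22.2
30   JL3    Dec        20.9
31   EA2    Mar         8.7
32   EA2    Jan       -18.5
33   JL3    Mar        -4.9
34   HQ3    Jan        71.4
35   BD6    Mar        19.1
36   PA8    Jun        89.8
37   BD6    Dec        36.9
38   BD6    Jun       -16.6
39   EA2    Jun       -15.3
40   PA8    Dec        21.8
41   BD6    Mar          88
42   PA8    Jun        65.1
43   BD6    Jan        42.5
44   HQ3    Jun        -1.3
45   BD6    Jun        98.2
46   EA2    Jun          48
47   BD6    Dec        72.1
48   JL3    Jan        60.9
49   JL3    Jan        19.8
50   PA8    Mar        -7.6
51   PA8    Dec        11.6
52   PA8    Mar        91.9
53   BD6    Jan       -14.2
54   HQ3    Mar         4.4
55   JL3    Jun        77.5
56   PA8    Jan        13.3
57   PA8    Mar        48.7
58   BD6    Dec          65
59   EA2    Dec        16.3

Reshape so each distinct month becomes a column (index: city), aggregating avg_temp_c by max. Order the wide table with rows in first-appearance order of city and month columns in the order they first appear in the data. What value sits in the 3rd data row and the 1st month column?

With rows in first-appearance order of city, row 3 is city=BD6. month columns in first-appearance order: Jan, Dec, Mar, Jun; column 1 is Jan.
Long rows with city=BD6, month=Jan: max(58.8, 42.5, -14.2) = 58.8.

58.8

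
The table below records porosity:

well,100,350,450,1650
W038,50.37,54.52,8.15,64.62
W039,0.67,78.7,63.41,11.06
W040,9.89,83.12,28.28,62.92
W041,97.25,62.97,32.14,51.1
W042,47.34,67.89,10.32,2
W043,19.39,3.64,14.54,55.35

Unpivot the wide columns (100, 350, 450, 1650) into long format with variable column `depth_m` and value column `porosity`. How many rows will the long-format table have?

24

6 well values × 4 melted columns = 24 rows.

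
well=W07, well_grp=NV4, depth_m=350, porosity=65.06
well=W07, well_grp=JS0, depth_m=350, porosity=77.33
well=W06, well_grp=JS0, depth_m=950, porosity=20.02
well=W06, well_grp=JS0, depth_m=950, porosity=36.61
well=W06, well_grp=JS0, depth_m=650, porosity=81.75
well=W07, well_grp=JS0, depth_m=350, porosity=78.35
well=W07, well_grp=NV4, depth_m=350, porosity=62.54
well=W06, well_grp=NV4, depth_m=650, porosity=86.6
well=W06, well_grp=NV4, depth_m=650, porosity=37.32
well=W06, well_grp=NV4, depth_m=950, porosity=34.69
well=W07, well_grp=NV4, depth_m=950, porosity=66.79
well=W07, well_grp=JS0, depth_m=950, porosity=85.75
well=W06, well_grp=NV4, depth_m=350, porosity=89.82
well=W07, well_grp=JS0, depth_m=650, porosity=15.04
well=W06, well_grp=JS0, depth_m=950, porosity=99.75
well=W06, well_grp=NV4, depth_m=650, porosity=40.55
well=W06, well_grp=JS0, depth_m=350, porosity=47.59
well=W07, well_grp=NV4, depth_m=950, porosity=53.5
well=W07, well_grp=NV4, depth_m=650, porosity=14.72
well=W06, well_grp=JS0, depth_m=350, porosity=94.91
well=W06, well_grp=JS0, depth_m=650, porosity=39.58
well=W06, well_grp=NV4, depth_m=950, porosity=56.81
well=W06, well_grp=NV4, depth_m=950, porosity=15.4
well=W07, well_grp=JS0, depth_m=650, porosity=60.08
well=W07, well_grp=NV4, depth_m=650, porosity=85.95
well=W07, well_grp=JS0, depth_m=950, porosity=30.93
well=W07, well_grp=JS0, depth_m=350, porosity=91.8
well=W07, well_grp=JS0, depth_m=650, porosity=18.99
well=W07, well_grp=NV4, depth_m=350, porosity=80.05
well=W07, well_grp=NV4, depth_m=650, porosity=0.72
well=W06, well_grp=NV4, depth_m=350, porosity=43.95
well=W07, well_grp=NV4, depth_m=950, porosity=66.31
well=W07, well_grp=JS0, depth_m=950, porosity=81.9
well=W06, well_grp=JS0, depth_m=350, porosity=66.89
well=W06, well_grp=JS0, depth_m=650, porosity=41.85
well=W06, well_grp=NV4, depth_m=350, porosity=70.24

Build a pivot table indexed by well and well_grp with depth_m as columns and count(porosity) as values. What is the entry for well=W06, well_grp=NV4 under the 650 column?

3

Rows with well=W06, well_grp=NV4 and depth_m=650: porosity values are 86.6, 37.32, 40.55.
3 rows match — count = 3.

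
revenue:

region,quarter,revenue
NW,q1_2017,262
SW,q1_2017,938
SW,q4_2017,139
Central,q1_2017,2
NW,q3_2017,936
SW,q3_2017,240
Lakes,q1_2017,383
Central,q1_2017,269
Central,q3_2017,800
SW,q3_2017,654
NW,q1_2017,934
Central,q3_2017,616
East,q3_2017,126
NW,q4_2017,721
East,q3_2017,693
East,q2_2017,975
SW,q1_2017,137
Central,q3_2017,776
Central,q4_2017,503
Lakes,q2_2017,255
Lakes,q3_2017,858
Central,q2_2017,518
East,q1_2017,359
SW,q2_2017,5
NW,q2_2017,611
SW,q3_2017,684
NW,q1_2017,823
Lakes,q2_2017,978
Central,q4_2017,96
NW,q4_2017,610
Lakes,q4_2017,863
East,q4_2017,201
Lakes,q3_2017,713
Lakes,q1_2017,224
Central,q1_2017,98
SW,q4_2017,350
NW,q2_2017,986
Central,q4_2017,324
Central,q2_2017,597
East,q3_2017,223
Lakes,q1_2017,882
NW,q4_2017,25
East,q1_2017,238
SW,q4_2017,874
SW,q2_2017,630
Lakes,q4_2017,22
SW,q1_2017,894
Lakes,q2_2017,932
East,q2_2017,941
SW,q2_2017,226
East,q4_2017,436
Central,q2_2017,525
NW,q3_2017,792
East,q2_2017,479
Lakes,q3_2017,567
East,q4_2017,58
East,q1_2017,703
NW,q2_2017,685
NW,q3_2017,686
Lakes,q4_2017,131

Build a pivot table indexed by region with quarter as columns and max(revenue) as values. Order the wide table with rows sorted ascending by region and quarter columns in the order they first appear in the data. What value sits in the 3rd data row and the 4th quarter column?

978

With rows sorted ascending by region, row 3 is region=Lakes. quarter columns in first-appearance order: q1_2017, q4_2017, q3_2017, q2_2017; column 4 is q2_2017.
Long rows with region=Lakes, quarter=q2_2017: max(255, 978, 932) = 978.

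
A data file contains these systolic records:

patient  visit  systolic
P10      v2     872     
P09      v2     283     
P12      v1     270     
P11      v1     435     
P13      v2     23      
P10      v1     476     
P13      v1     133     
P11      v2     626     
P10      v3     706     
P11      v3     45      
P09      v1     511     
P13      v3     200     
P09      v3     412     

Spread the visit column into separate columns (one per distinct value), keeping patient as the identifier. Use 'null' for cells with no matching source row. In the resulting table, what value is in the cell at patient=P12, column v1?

The long row with patient=P12, visit=v1 has systolic=270.

270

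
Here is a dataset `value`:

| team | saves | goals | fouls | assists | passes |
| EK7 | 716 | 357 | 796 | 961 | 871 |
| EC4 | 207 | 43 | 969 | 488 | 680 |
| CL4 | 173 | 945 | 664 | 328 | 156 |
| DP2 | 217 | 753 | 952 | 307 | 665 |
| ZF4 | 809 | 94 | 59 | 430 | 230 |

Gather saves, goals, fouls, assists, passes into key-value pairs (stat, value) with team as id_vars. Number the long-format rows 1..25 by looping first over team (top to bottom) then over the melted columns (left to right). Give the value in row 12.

25 rows total (5 × 5). Row 12: index ⌊(12-1)/5⌋ = 2 into team → CL4; (12-1) mod 5 = 1 into the melted columns → goals.
So row 12 is (CL4, goals, 945); value = 945.

945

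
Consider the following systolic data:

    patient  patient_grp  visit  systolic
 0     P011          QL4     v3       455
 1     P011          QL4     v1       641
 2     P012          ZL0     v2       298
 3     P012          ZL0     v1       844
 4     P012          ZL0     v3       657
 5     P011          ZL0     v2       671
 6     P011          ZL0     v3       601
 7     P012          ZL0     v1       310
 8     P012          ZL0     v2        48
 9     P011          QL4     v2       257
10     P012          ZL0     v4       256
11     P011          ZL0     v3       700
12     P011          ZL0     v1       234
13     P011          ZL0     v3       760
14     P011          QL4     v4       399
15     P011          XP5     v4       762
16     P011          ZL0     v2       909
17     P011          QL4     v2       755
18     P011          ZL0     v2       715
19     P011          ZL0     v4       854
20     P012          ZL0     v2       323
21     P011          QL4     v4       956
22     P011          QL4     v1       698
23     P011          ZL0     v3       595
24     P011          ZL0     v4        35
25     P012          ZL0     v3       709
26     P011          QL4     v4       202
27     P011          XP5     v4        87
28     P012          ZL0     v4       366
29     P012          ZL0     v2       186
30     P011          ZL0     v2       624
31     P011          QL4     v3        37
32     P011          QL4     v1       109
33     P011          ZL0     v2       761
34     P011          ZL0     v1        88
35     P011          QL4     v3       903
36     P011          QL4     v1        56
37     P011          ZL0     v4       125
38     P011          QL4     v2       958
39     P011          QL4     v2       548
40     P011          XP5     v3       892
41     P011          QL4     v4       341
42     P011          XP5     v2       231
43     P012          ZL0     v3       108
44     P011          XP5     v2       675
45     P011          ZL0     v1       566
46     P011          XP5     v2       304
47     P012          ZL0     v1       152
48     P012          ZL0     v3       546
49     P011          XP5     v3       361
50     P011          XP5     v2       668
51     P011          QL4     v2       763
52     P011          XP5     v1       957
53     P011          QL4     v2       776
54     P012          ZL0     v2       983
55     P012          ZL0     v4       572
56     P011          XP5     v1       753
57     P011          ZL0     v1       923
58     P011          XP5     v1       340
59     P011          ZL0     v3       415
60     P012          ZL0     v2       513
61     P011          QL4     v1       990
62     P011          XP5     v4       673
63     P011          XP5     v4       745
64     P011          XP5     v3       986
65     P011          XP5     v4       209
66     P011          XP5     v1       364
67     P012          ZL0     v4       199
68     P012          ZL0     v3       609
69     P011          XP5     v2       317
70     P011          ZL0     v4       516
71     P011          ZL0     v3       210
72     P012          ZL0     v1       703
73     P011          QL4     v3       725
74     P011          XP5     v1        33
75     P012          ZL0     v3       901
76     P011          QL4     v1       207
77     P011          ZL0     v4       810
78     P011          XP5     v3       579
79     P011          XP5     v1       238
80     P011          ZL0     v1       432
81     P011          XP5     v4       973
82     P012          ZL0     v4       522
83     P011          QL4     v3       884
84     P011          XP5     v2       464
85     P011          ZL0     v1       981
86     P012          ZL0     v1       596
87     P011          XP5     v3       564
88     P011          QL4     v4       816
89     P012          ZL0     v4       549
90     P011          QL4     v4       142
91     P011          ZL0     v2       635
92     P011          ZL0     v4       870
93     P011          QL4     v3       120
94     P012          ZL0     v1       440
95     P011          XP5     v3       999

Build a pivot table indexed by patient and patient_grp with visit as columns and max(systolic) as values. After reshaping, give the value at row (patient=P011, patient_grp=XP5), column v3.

Rows with patient=P011, patient_grp=XP5 and visit=v3: systolic values are 892, 361, 986, 579, 564, 999.
max(892, 361, 986, 579, 564, 999) = 999.

999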